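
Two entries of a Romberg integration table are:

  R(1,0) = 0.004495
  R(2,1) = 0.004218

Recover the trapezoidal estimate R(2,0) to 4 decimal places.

From R(2,1) = (4·R(2,0) − R(1,0))/3, solve for R(2,0):
4·R(2,0) = 3·0.004218 + 0.004495 = 0.017149
R(2,0) = 0.004287

0.0043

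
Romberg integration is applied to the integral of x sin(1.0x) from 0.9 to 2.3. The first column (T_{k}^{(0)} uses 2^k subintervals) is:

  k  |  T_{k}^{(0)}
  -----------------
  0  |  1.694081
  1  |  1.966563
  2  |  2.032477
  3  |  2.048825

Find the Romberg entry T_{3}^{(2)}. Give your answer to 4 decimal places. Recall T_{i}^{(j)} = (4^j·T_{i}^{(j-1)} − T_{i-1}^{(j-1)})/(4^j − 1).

2.0543

T_{2}^{(1)} = 2.032477 + (2.032477 − 1.966563)/3 = 2.054448
T_{3}^{(1)} = 2.048825 + (2.048825 − 2.032477)/3 = 2.054274
T_{3}^{(2)} = 2.054274 + (2.054274 − 2.054448)/15 = 2.054262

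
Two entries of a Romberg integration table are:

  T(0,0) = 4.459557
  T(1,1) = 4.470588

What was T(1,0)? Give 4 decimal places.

From T(1,1) = (4·T(1,0) − T(0,0))/3, solve for T(1,0):
4·T(1,0) = 3·4.470588 + 4.459557 = 17.871321
T(1,0) = 4.467830

4.4678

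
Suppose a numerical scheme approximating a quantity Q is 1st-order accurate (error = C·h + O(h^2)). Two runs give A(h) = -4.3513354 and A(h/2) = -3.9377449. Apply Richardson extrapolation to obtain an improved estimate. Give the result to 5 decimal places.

The leading error scales as h; refining by a factor of 2 reduces it by 2^1 = 2.
Extrapolated value = (2·A(h/2) − A(h)) / (2 − 1)
= (2·(-3.9377449) − (-4.3513354)) / 1
= -3.5241544 / 1 = -3.5241544

-3.52415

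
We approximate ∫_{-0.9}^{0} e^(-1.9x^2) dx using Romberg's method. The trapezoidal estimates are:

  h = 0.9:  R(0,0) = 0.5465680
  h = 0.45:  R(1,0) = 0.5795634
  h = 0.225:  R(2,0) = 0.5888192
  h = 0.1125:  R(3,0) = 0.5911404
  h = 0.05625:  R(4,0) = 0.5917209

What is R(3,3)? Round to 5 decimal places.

0.59191

Richardson extrapolation on the trapezoidal column (denominator 4−1=3):
R(1,1) = (4·0.5795634 − 0.5465680) / 3 = 0.5905619
R(2,1) = 0.5888192 + (0.5888192 − 0.5795634)/3 = 0.5919045
R(3,1) = 0.5911404 + (0.5911404 − 0.5888192)/3 = 0.5919141
R(2,2) = 0.5919045 + (0.5919045 − 0.5905619)/15 = 0.5919940
R(3,2) = (16·0.5919141 − 0.5919045) / 15 = 0.5919147
R(3,3) = (64·0.5919147 − 0.5919940) / 63 = 0.5919134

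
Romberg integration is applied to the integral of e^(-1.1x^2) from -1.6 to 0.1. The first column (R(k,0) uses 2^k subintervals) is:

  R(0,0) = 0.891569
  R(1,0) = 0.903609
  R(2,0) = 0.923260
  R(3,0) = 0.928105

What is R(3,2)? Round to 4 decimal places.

R(2,1) = 0.923260 + (0.923260 − 0.903609)/3 = 0.929810
R(3,1) = 0.928105 + (0.928105 − 0.923260)/3 = 0.929720
R(3,2) = 0.929720 + (0.929720 − 0.929810)/15 = 0.929714

0.9297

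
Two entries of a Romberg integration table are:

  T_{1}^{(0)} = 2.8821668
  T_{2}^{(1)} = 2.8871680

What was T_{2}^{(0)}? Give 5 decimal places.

From T_{2}^{(1)} = (4·T_{2}^{(0)} − T_{1}^{(0)})/3, solve for T_{2}^{(0)}:
4·T_{2}^{(0)} = 3·2.8871680 + 2.8821668 = 11.5436708
T_{2}^{(0)} = 2.8859177

2.88592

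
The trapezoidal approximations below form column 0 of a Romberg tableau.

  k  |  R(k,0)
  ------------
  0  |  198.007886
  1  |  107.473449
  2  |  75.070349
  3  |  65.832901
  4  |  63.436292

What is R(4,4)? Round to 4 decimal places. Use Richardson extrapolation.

Richardson extrapolation on the trapezoidal column (denominator 4−1=3):
R(1,1) = (4·107.473449 − 198.007886) / 3 = 77.295303
R(2,1) = 75.070349 + (75.070349 − 107.473449)/3 = 64.269316
R(3,1) = (4·65.832901 − 75.070349) / 3 = 62.753752
R(4,1) = 63.436292 + (63.436292 − 65.832901)/3 = 62.637422
R(2,2) = 64.269316 + (64.269316 − 77.295303)/15 = 63.400917
R(3,2) = (16·62.753752 − 64.269316) / 15 = 62.652714
R(4,2) = (16·62.637422 − 62.753752) / 15 = 62.629667
R(3,3) = 62.652714 + (62.652714 − 63.400917)/63 = 62.640838
R(4,3) = (64·62.629667 − 62.652714) / 63 = 62.629301
R(4,4) = 62.629301 + (62.629301 − 62.640838)/255 = 62.629256
(Column j=1 coincides with Simpson's rule on the same nodes.)

62.6293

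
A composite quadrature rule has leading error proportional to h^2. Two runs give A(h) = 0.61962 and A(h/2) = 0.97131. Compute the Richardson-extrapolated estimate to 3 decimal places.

The leading error scales as h^2; refining by a factor of 2 reduces it by 2^2 = 4.
Extrapolated value = (4·A(h/2) − A(h)) / (4 − 1)
= (4·0.97131 − 0.61962) / 3
= 3.26562 / 3 = 1.08854

1.089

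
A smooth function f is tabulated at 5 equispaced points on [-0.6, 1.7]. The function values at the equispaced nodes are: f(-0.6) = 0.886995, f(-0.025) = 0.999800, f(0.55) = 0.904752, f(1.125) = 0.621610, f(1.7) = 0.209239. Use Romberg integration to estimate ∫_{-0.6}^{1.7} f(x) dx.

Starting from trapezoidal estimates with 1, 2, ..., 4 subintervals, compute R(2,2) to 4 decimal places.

R(0,0) (trapezoid, 1 panel, h=2.3000): 1.260669
R(1,0) (trapezoid, 2 panels, h=1.1500): 1.670799
R(2,0) (trapezoid, 4 panels, h=0.5750): 1.767710
R(1,1) = 1.670799 + (1.670799 − 1.260669)/3 = 1.807509
R(2,1) = 1.767710 + (1.767710 − 1.670799)/3 = 1.800014
R(2,2) = 1.800014 + (1.800014 − 1.807509)/15 = 1.799514

1.7995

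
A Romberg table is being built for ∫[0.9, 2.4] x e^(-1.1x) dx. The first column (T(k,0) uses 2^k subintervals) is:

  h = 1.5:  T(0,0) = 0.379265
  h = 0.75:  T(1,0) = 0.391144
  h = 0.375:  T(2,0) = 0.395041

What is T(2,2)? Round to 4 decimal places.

T(1,1) = (4·0.391144 − 0.379265) / 3 = 0.395104
T(2,1) = 0.395041 + (0.395041 − 0.391144)/3 = 0.396340
T(2,2) = 0.396340 + (0.396340 − 0.395104)/15 = 0.396422
(Column j=1 coincides with Simpson's rule on the same nodes.)

0.3964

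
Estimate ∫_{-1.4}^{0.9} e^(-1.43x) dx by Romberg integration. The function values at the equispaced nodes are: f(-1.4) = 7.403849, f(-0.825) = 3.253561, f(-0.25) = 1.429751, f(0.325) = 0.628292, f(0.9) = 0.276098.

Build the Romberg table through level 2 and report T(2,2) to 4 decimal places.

T(0,0) (trapezoid, 1 panel, h=2.3000): 8.831939
T(1,0) (trapezoid, 2 panels, h=1.1500): 6.060183
T(2,0) (trapezoid, 4 panels, h=0.5750): 5.262157
T(1,1) = 6.060183 + (6.060183 − 8.831939)/3 = 5.136264
T(2,1) = 5.262157 + (5.262157 − 6.060183)/3 = 4.996148
T(2,2) = 4.996148 + (4.996148 − 5.136264)/15 = 4.986807

4.9868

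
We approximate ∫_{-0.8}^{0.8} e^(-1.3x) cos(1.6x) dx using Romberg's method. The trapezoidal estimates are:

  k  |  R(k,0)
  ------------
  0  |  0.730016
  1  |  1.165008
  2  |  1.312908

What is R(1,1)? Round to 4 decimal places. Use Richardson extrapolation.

1.3100

R(1,1) = (4·1.165008 − 0.730016) / 3 = 1.310005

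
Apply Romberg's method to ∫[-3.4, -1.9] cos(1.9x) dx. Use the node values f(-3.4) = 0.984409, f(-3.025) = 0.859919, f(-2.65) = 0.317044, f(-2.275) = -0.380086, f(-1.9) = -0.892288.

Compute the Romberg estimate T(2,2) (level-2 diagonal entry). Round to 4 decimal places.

T(0,0) (trapezoid, 1 panel, h=1.5000): 0.069091
T(1,0) (trapezoid, 2 panels, h=0.7500): 0.272328
T(2,0) (trapezoid, 4 panels, h=0.3750): 0.316102
T(1,1) = 0.272328 + (0.272328 − 0.069091)/3 = 0.340074
T(2,1) = 0.316102 + (0.316102 − 0.272328)/3 = 0.330693
T(2,2) = 0.330693 + (0.330693 − 0.340074)/15 = 0.330068

0.3301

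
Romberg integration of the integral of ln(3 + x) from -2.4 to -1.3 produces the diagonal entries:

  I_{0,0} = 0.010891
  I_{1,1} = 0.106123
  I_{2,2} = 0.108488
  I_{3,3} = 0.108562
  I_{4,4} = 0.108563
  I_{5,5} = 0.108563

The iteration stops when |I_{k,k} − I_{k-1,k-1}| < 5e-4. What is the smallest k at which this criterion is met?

k = 3

|I_{1,1} − I_{0,0}| = 0.095232 ≥ 5e-4
|I_{2,2} − I_{1,1}| = 0.002365 ≥ 5e-4
|I_{3,3} − I_{2,2}| = 0.000074 < 5e-4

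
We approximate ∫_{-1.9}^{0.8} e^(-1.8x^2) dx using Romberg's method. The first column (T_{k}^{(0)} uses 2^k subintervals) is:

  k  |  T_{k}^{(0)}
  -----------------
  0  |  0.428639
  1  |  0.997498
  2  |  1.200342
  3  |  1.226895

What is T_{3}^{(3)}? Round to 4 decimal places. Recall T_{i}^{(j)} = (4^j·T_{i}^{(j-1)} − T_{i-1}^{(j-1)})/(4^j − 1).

1.2330

T_{1}^{(1)} = (4·0.997498 − 0.428639) / 3 = 1.187118
T_{2}^{(1)} = 1.200342 + (1.200342 − 0.997498)/3 = 1.267957
T_{3}^{(1)} = 1.226895 + (1.226895 − 1.200342)/3 = 1.235746
T_{2}^{(2)} = 1.267957 + (1.267957 − 1.187118)/15 = 1.273346
T_{3}^{(2)} = 1.235746 + (1.235746 − 1.267957)/15 = 1.233599
T_{3}^{(3)} = (64·1.233599 − 1.273346) / 63 = 1.232968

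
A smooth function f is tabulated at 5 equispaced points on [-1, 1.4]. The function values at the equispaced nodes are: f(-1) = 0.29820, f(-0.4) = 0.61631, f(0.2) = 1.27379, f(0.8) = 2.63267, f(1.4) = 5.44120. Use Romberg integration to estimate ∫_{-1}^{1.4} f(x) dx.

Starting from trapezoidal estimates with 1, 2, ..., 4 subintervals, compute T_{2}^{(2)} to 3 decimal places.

4.251

T_{0}^{(0)} (trapezoid, 1 panel, h=2.4000): 6.88728
T_{1}^{(0)} (trapezoid, 2 panels, h=1.2000): 4.97219
T_{2}^{(0)} (trapezoid, 4 panels, h=0.6000): 4.43548
T_{1}^{(1)} = 4.97219 + (4.97219 − 6.88728)/3 = 4.33383
T_{2}^{(1)} = 4.43548 + (4.43548 − 4.97219)/3 = 4.25658
T_{2}^{(2)} = 4.25658 + (4.25658 − 4.33383)/15 = 4.25143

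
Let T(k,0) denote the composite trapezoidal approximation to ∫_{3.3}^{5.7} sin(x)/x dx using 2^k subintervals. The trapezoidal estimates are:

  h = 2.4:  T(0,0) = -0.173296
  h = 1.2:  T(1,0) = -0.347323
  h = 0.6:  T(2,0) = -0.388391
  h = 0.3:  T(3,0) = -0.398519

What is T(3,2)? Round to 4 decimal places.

-0.4019

Richardson extrapolation on the trapezoidal column (denominator 4−1=3):
T(2,1) = (4·(-0.388391) − (-0.347323)) / 3 = -0.402080
T(3,1) = (4·(-0.398519) − (-0.388391)) / 3 = -0.401895
T(3,2) = (16·(-0.401895) − (-0.402080)) / 15 = -0.401883
(Column j=1 coincides with Simpson's rule on the same nodes.)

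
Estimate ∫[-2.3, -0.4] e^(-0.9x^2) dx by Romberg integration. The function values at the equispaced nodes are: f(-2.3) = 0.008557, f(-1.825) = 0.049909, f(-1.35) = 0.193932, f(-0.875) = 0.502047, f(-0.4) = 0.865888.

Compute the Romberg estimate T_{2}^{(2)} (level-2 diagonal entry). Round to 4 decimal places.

T_{0}^{(0)} (trapezoid, 1 panel, h=1.9000): 0.830723
T_{1}^{(0)} (trapezoid, 2 panels, h=0.9500): 0.599597
T_{2}^{(0)} (trapezoid, 4 panels, h=0.4750): 0.561977
T_{1}^{(1)} = 0.599597 + (0.599597 − 0.830723)/3 = 0.522555
T_{2}^{(1)} = 0.561977 + (0.561977 − 0.599597)/3 = 0.549437
T_{2}^{(2)} = 0.549437 + (0.549437 − 0.522555)/15 = 0.551229

0.5512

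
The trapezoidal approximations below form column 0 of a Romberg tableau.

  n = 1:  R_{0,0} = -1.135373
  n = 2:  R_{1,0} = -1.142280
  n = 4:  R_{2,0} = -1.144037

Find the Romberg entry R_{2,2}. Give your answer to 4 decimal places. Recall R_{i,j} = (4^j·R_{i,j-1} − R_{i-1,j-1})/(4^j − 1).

Richardson extrapolation on the trapezoidal column (denominator 4−1=3):
R_{1,1} = -1.142280 + (-1.142280 − (-1.135373))/3 = -1.144582
R_{2,1} = (4·(-1.144037) − (-1.142280)) / 3 = -1.144623
R_{2,2} = -1.144623 + (-1.144623 − (-1.144582))/15 = -1.144626
(Column j=1 coincides with Simpson's rule on the same nodes.)

-1.1446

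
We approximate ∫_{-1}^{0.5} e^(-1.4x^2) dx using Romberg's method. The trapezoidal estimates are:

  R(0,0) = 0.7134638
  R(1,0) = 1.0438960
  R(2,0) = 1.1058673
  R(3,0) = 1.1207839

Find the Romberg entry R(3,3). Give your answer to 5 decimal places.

Richardson extrapolation on the trapezoidal column (denominator 4−1=3):
R(1,1) = (4·1.0438960 − 0.7134638) / 3 = 1.1540401
R(2,1) = 1.1058673 + (1.1058673 − 1.0438960)/3 = 1.1265244
R(3,1) = (4·1.1207839 − 1.1058673) / 3 = 1.1257561
R(2,2) = (16·1.1265244 − 1.1540401) / 15 = 1.1246900
R(3,2) = (16·1.1257561 − 1.1265244) / 15 = 1.1257049
R(3,3) = (64·1.1257049 − 1.1246900) / 63 = 1.1257210

1.12572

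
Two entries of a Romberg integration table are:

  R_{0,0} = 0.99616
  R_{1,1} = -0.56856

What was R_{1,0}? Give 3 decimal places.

From R_{1,1} = (4·R_{1,0} − R_{0,0})/3, solve for R_{1,0}:
4·R_{1,0} = 3·(-0.56856) + 0.99616 = -0.70952
R_{1,0} = -0.17738

-0.177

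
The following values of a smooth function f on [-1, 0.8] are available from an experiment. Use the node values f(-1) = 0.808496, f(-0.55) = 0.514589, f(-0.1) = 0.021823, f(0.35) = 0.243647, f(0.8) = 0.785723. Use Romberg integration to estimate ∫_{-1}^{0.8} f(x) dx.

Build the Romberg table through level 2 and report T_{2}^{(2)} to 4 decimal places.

T_{0}^{(0)} (trapezoid, 1 panel, h=1.8000): 1.434797
T_{1}^{(0)} (trapezoid, 2 panels, h=0.9000): 0.737039
T_{2}^{(0)} (trapezoid, 4 panels, h=0.4500): 0.709726
T_{1}^{(1)} = 0.737039 + (0.737039 − 1.434797)/3 = 0.504453
T_{2}^{(1)} = 0.709726 + (0.709726 − 0.737039)/3 = 0.700622
T_{2}^{(2)} = 0.700622 + (0.700622 − 0.504453)/15 = 0.713700

0.7137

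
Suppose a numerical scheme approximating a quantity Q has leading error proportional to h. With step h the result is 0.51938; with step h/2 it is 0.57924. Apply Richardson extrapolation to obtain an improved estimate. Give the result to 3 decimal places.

0.639

Extrapolated value = (2·A(h/2) − A(h)) / (2 − 1)
= (2·0.57924 − 0.51938) / 1
= 0.63910 / 1 = 0.63910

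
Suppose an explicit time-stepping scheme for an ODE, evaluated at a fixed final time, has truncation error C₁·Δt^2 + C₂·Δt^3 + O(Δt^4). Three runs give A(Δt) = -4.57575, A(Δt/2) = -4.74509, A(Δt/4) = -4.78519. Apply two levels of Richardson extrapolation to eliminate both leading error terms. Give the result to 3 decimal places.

-4.798

First eliminate the Δt^2 term (factor 2^2 = 4):
  B₁ = (4·(-4.74509) − (-4.57575))/3 = -4.80154
  B₂ = (4·(-4.78519) − (-4.74509))/3 = -4.79856
Then eliminate the Δt^3 term (factor 2^3 = 8):
  (8·(-4.79856) − (-4.80154))/7 = -4.79813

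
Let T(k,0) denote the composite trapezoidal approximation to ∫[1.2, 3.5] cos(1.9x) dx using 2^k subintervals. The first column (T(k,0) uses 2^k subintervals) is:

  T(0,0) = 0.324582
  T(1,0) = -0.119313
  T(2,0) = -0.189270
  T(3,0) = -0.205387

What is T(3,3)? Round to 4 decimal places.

Richardson extrapolation on the trapezoidal column (denominator 4−1=3):
T(1,1) = (4·(-0.119313) − 0.324582) / 3 = -0.267278
T(2,1) = -0.189270 + (-0.189270 − (-0.119313))/3 = -0.212589
T(3,1) = -0.205387 + (-0.205387 − (-0.189270))/3 = -0.210759
T(2,2) = -0.212589 + (-0.212589 − (-0.267278))/15 = -0.208943
T(3,2) = -0.210759 + (-0.210759 − (-0.212589))/15 = -0.210637
T(3,3) = (64·(-0.210637) − (-0.208943)) / 63 = -0.210664
(Column j=1 coincides with Simpson's rule on the same nodes.)

-0.2107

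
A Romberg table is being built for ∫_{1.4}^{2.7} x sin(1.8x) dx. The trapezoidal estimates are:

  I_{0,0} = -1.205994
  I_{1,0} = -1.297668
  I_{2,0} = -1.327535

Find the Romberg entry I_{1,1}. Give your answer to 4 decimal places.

-1.3282

I_{1,1} = -1.297668 + (-1.297668 − (-1.205994))/3 = -1.328226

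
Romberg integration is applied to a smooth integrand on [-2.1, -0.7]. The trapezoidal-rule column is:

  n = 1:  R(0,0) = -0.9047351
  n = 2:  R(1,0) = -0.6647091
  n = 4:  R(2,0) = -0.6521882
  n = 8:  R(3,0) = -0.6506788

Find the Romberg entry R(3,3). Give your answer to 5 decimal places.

-0.65029

Richardson extrapolation on the trapezoidal column (denominator 4−1=3):
R(1,1) = (4·(-0.6647091) − (-0.9047351)) / 3 = -0.5847004
R(2,1) = -0.6521882 + (-0.6521882 − (-0.6647091))/3 = -0.6480146
R(3,1) = (4·(-0.6506788) − (-0.6521882)) / 3 = -0.6501757
R(2,2) = -0.6480146 + (-0.6480146 − (-0.5847004))/15 = -0.6522355
R(3,2) = -0.6501757 + (-0.6501757 − (-0.6480146))/15 = -0.6503198
R(3,3) = (64·(-0.6503198) − (-0.6522355)) / 63 = -0.6502894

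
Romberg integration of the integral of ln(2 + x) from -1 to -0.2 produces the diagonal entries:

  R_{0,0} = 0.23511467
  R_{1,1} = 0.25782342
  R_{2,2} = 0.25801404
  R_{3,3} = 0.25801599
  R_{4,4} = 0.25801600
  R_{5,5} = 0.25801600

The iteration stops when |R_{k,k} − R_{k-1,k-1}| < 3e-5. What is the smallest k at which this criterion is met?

|R_{1,1} − R_{0,0}| = 0.02270875 ≥ 3e-5
|R_{2,2} − R_{1,1}| = 0.00019062 ≥ 3e-5
|R_{3,3} − R_{2,2}| = 0.00000195 < 3e-5

k = 3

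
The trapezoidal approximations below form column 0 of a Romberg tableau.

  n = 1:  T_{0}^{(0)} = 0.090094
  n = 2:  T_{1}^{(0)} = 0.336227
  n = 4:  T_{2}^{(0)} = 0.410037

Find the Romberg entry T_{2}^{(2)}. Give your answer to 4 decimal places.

Richardson extrapolation on the trapezoidal column (denominator 4−1=3):
T_{1}^{(1)} = 0.336227 + (0.336227 − 0.090094)/3 = 0.418271
T_{2}^{(1)} = (4·0.410037 − 0.336227) / 3 = 0.434640
T_{2}^{(2)} = (16·0.434640 − 0.418271) / 15 = 0.435731
(Column j=1 coincides with Simpson's rule on the same nodes.)

0.4357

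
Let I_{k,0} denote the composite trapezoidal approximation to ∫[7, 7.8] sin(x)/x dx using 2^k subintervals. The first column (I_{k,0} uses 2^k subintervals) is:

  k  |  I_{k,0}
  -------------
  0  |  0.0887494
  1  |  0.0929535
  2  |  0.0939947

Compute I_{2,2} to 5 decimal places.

0.09434

I_{1,1} = (4·0.0929535 − 0.0887494) / 3 = 0.0943549
I_{2,1} = (4·0.0939947 − 0.0929535) / 3 = 0.0943418
I_{2,2} = (16·0.0943418 − 0.0943549) / 15 = 0.0943409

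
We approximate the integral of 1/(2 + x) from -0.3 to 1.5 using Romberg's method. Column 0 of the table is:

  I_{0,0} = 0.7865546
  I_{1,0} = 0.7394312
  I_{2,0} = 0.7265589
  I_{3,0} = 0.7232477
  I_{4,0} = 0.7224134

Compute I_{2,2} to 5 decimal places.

0.72217

I_{1,1} = 0.7394312 + (0.7394312 − 0.7865546)/3 = 0.7237234
I_{2,1} = 0.7265589 + (0.7265589 − 0.7394312)/3 = 0.7222681
I_{2,2} = 0.7222681 + (0.7222681 − 0.7237234)/15 = 0.7221711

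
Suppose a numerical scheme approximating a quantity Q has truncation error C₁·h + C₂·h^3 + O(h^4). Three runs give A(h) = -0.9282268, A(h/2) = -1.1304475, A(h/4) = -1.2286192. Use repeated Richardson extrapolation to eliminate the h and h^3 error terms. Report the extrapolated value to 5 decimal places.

-1.32595

First eliminate the h term (factor 2^1 = 2):
  B₁ = (2·(-1.1304475) − (-0.9282268))/1 = -1.3326682
  B₂ = (2·(-1.2286192) − (-1.1304475))/1 = -1.3267909
Then eliminate the h^3 term (factor 2^3 = 8):
  (8·(-1.3267909) − (-1.3326682))/7 = -1.3259513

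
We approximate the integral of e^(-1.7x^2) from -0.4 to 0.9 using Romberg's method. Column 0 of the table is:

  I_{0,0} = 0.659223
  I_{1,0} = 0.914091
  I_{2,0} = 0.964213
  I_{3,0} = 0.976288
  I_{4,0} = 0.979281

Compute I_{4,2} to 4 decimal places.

Richardson extrapolation on the trapezoidal column (denominator 4−1=3):
I_{3,1} = (4·0.976288 − 0.964213) / 3 = 0.980313
I_{4,1} = 0.979281 + (0.979281 − 0.976288)/3 = 0.980279
I_{4,2} = (16·0.980279 − 0.980313) / 15 = 0.980277
(Column j=1 coincides with Simpson's rule on the same nodes.)

0.9803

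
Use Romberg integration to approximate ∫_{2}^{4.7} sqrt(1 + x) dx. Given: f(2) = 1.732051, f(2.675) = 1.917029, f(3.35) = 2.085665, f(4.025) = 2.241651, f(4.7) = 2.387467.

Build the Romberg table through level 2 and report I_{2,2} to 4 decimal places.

I_{0,0} (trapezoid, 1 panel, h=2.7000): 5.561349
I_{1,0} (trapezoid, 2 panels, h=1.3500): 5.596322
I_{2,0} (trapezoid, 4 panels, h=0.6750): 5.605270
I_{1,1} = 5.596322 + (5.596322 − 5.561349)/3 = 5.607980
I_{2,1} = 5.605270 + (5.605270 − 5.596322)/3 = 5.608253
I_{2,2} = 5.608253 + (5.608253 − 5.607980)/15 = 5.608271

5.6083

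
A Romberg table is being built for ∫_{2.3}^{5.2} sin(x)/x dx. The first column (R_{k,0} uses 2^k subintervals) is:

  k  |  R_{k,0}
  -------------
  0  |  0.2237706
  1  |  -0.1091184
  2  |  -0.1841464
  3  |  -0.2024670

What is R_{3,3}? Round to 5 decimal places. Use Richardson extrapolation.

-0.20854

R_{1,1} = -0.1091184 + (-0.1091184 − 0.2237706)/3 = -0.2200814
R_{2,1} = (4·(-0.1841464) − (-0.1091184)) / 3 = -0.2091557
R_{3,1} = -0.2024670 + (-0.2024670 − (-0.1841464))/3 = -0.2085739
R_{2,2} = -0.2091557 + (-0.2091557 − (-0.2200814))/15 = -0.2084273
R_{3,2} = (16·(-0.2085739) − (-0.2091557)) / 15 = -0.2085351
R_{3,3} = -0.2085351 + (-0.2085351 − (-0.2084273))/63 = -0.2085368
(Column j=1 coincides with Simpson's rule on the same nodes.)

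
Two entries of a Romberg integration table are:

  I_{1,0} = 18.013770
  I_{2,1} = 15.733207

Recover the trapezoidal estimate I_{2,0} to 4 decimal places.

16.3033

From I_{2,1} = (4·I_{2,0} − I_{1,0})/3, solve for I_{2,0}:
4·I_{2,0} = 3·15.733207 + 18.013770 = 65.213391
I_{2,0} = 16.303348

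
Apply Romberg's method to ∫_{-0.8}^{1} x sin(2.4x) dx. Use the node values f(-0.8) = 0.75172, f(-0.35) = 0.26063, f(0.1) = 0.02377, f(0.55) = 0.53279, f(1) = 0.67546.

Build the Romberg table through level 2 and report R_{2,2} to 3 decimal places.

R_{0,0} (trapezoid, 1 panel, h=1.8000): 1.28446
R_{1,0} (trapezoid, 2 panels, h=0.9000): 0.66362
R_{2,0} (trapezoid, 4 panels, h=0.4500): 0.68885
R_{1,1} = 0.66362 + (0.66362 − 1.28446)/3 = 0.45667
R_{2,1} = 0.68885 + (0.68885 − 0.66362)/3 = 0.69726
R_{2,2} = 0.69726 + (0.69726 − 0.45667)/15 = 0.71330

0.713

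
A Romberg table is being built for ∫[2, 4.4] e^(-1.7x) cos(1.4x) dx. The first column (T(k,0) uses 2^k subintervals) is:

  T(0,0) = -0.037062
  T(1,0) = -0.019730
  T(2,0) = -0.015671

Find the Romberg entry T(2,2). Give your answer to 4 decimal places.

T(1,1) = -0.019730 + (-0.019730 − (-0.037062))/3 = -0.013953
T(2,1) = -0.015671 + (-0.015671 − (-0.019730))/3 = -0.014318
T(2,2) = (16·(-0.014318) − (-0.013953)) / 15 = -0.014342
(Column j=1 coincides with Simpson's rule on the same nodes.)

-0.0143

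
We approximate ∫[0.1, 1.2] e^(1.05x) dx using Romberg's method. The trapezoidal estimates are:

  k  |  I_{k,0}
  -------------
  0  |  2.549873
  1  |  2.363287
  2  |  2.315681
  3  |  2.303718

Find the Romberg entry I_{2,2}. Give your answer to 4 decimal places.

I_{1,1} = 2.363287 + (2.363287 − 2.549873)/3 = 2.301092
I_{2,1} = (4·2.315681 − 2.363287) / 3 = 2.299812
I_{2,2} = (16·2.299812 − 2.301092) / 15 = 2.299727
(Column j=1 coincides with Simpson's rule on the same nodes.)

2.2997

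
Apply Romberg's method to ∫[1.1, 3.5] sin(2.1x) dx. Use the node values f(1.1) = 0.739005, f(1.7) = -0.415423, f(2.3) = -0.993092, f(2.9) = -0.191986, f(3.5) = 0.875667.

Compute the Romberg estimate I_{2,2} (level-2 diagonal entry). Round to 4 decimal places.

I_{0,0} (trapezoid, 1 panel, h=2.4000): 1.937606
I_{1,0} (trapezoid, 2 panels, h=1.2000): -0.222907
I_{2,0} (trapezoid, 4 panels, h=0.6000): -0.475899
I_{1,1} = -0.222907 + (-0.222907 − 1.937606)/3 = -0.943078
I_{2,1} = -0.475899 + (-0.475899 − (-0.222907))/3 = -0.560230
I_{2,2} = -0.560230 + (-0.560230 − (-0.943078))/15 = -0.534707

-0.5347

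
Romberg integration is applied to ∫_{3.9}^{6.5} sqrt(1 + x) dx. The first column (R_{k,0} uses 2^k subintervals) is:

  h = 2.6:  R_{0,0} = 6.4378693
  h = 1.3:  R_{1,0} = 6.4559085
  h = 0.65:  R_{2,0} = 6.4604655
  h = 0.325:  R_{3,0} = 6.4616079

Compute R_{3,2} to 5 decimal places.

6.46199

Richardson extrapolation on the trapezoidal column (denominator 4−1=3):
R_{2,1} = 6.4604655 + (6.4604655 − 6.4559085)/3 = 6.4619845
R_{3,1} = 6.4616079 + (6.4616079 − 6.4604655)/3 = 6.4619887
R_{3,2} = 6.4619887 + (6.4619887 − 6.4619845)/15 = 6.4619890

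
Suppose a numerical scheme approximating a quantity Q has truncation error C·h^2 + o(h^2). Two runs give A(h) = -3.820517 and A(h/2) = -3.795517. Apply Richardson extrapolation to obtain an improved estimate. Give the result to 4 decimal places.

-3.7872

The leading error scales as h^2; refining by a factor of 2 reduces it by 2^2 = 4.
Extrapolated value = (4·A(h/2) − A(h)) / (4 − 1)
= (4·(-3.795517) − (-3.820517)) / 3
= -11.361551 / 3 = -3.787184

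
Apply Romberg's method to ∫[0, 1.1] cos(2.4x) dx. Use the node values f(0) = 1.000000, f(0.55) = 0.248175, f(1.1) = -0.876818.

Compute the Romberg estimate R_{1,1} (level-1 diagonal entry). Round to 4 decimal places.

R_{0,0} (trapezoid, 1 panel, h=1.1000): 0.067750
R_{1,0} (trapezoid, 2 panels, h=0.5500): 0.170371
R_{1,1} = 0.170371 + (0.170371 − 0.067750)/3 = 0.204578

0.2046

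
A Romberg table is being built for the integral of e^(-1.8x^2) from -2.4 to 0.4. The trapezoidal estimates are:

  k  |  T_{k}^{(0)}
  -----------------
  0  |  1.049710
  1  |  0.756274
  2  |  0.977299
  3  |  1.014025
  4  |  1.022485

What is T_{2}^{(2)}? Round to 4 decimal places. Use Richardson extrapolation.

T_{1}^{(1)} = (4·0.756274 − 1.049710) / 3 = 0.658462
T_{2}^{(1)} = (4·0.977299 − 0.756274) / 3 = 1.050974
T_{2}^{(2)} = (16·1.050974 − 0.658462) / 15 = 1.077141

1.0771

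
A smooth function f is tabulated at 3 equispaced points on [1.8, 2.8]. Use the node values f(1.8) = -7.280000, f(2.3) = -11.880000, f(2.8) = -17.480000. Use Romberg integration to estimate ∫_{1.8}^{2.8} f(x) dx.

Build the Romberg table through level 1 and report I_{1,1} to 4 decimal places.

-12.0467

I_{0,0} (trapezoid, 1 panel, h=1.0000): -12.380000
I_{1,0} (trapezoid, 2 panels, h=0.5000): -12.130000
I_{1,1} = -12.130000 + (-12.130000 − (-12.380000))/3 = -12.046667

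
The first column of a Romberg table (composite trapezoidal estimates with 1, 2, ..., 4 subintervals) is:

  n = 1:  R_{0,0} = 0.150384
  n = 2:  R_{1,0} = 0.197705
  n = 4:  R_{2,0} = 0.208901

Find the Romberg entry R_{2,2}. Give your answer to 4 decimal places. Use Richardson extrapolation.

R_{1,1} = (4·0.197705 − 0.150384) / 3 = 0.213479
R_{2,1} = 0.208901 + (0.208901 − 0.197705)/3 = 0.212633
R_{2,2} = (16·0.212633 − 0.213479) / 15 = 0.212577

0.2126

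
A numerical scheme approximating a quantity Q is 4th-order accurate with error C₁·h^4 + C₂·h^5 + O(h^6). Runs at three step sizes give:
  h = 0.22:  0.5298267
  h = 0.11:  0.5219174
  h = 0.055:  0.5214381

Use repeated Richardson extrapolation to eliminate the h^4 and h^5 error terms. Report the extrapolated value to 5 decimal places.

0.52141

First eliminate the h^4 term (factor 2^4 = 16):
  B₁ = (16·0.5219174 − 0.5298267)/15 = 0.5213901
  B₂ = (16·0.5214381 − 0.5219174)/15 = 0.5214061
Then eliminate the h^5 term (factor 2^5 = 32):
  (32·0.5214061 − 0.5213901)/31 = 0.5214066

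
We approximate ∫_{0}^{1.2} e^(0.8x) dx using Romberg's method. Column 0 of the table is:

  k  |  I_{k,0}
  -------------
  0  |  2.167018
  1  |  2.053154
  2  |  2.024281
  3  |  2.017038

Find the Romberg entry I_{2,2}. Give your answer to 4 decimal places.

2.0146

Richardson extrapolation on the trapezoidal column (denominator 4−1=3):
I_{1,1} = (4·2.053154 − 2.167018) / 3 = 2.015199
I_{2,1} = (4·2.024281 − 2.053154) / 3 = 2.014657
I_{2,2} = 2.014657 + (2.014657 − 2.015199)/15 = 2.014621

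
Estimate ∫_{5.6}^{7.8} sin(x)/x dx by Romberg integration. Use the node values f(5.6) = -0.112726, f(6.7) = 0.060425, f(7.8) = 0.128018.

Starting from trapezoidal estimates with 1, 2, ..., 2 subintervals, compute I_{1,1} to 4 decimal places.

I_{0,0} (trapezoid, 1 panel, h=2.2000): 0.016821
I_{1,0} (trapezoid, 2 panels, h=1.1000): 0.074878
I_{1,1} = 0.074878 + (0.074878 − 0.016821)/3 = 0.094230

0.0942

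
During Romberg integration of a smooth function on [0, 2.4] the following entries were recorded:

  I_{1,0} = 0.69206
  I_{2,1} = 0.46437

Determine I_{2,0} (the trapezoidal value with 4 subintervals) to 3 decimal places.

From I_{2,1} = (4·I_{2,0} − I_{1,0})/3, solve for I_{2,0}:
4·I_{2,0} = 3·0.46437 + 0.69206 = 2.08517
I_{2,0} = 0.52129

0.521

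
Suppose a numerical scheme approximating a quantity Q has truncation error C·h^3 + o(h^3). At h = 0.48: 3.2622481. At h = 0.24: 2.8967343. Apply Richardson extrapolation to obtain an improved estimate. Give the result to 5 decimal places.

2.84452

The leading error scales as h^3; refining by a factor of 2 reduces it by 2^3 = 8.
Extrapolated value = (8·A(h/2) − A(h)) / (8 − 1)
= (8·2.8967343 − 3.2622481) / 7
= 19.9116263 / 7 = 2.8445180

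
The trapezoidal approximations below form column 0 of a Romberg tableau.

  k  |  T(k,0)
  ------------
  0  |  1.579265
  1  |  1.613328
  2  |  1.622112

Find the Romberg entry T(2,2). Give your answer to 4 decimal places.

T(1,1) = 1.613328 + (1.613328 − 1.579265)/3 = 1.624682
T(2,1) = 1.622112 + (1.622112 − 1.613328)/3 = 1.625040
T(2,2) = (16·1.625040 − 1.624682) / 15 = 1.625064

1.6251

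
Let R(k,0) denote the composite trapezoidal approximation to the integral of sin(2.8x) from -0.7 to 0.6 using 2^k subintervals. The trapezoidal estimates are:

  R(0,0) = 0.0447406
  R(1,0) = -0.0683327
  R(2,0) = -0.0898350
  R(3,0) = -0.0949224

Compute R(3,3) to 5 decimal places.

-0.09660

R(1,1) = -0.0683327 + (-0.0683327 − 0.0447406)/3 = -0.1060238
R(2,1) = -0.0898350 + (-0.0898350 − (-0.0683327))/3 = -0.0970024
R(3,1) = -0.0949224 + (-0.0949224 − (-0.0898350))/3 = -0.0966182
R(2,2) = -0.0970024 + (-0.0970024 − (-0.1060238))/15 = -0.0964010
R(3,2) = -0.0966182 + (-0.0966182 − (-0.0970024))/15 = -0.0965926
R(3,3) = (64·(-0.0965926) − (-0.0964010)) / 63 = -0.0965956
(Column j=1 coincides with Simpson's rule on the same nodes.)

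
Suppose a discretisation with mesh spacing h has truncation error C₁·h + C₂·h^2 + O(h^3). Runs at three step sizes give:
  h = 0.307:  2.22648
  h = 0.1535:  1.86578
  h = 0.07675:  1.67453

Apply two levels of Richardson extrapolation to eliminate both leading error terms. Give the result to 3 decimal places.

First eliminate the h term (factor 2^1 = 2):
  B₁ = (2·1.86578 − 2.22648)/1 = 1.50508
  B₂ = (2·1.67453 − 1.86578)/1 = 1.48328
Then eliminate the h^2 term (factor 2^2 = 4):
  (4·1.48328 − 1.50508)/3 = 1.47601

1.476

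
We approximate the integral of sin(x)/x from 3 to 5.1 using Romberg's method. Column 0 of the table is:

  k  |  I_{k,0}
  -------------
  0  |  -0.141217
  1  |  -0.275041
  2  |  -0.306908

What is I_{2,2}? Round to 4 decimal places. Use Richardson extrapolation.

-0.3174

I_{1,1} = -0.275041 + (-0.275041 − (-0.141217))/3 = -0.319649
I_{2,1} = (4·(-0.306908) − (-0.275041)) / 3 = -0.317530
I_{2,2} = -0.317530 + (-0.317530 − (-0.319649))/15 = -0.317389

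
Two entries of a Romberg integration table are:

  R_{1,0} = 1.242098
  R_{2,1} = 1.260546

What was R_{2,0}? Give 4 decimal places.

1.2559

From R_{2,1} = (4·R_{2,0} − R_{1,0})/3, solve for R_{2,0}:
4·R_{2,0} = 3·1.260546 + 1.242098 = 5.023736
R_{2,0} = 1.255934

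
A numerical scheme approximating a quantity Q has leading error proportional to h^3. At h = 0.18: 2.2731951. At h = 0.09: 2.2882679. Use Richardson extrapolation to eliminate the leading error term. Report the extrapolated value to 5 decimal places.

2.29042

The leading error scales as h^3; refining by a factor of 2 reduces it by 2^3 = 8.
Extrapolated value = (8·A(h/2) − A(h)) / (8 − 1)
= (8·2.2882679 − 2.2731951) / 7
= 16.0329481 / 7 = 2.2904212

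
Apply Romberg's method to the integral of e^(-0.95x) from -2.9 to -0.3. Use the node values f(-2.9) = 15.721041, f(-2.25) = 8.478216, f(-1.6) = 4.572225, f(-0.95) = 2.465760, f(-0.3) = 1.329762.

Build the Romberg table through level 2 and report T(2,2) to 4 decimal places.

T(0,0) (trapezoid, 1 panel, h=2.6000): 22.166044
T(1,0) (trapezoid, 2 panels, h=1.3000): 17.026914
T(2,0) (trapezoid, 4 panels, h=0.6500): 15.627042
T(1,1) = 17.026914 + (17.026914 − 22.166044)/3 = 15.313871
T(2,1) = 15.627042 + (15.627042 − 17.026914)/3 = 15.160418
T(2,2) = 15.160418 + (15.160418 − 15.313871)/15 = 15.150188

15.1502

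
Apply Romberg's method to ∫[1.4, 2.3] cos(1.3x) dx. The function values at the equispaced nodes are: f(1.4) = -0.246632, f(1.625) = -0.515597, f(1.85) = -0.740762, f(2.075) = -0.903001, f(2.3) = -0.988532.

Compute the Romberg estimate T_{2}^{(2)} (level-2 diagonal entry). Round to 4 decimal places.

T_{0}^{(0)} (trapezoid, 1 panel, h=0.9000): -0.555824
T_{1}^{(0)} (trapezoid, 2 panels, h=0.4500): -0.611255
T_{2}^{(0)} (trapezoid, 4 panels, h=0.2250): -0.624812
T_{1}^{(1)} = -0.611255 + (-0.611255 − (-0.555824))/3 = -0.629732
T_{2}^{(1)} = -0.624812 + (-0.624812 − (-0.611255))/3 = -0.629331
T_{2}^{(2)} = -0.629331 + (-0.629331 − (-0.629732))/15 = -0.629304

-0.6293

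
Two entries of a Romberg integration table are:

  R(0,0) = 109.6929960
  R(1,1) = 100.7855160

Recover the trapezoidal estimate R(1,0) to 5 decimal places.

103.01239

From R(1,1) = (4·R(1,0) − R(0,0))/3, solve for R(1,0):
4·R(1,0) = 3·100.7855160 + 109.6929960 = 412.0495440
R(1,0) = 103.0123860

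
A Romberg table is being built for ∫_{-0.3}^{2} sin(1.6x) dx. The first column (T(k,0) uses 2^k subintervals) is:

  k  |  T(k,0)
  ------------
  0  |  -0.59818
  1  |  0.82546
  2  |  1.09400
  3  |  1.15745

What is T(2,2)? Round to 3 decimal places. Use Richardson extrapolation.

T(1,1) = (4·0.82546 − (-0.59818)) / 3 = 1.30001
T(2,1) = 1.09400 + (1.09400 − 0.82546)/3 = 1.18351
T(2,2) = 1.18351 + (1.18351 − 1.30001)/15 = 1.17574

1.176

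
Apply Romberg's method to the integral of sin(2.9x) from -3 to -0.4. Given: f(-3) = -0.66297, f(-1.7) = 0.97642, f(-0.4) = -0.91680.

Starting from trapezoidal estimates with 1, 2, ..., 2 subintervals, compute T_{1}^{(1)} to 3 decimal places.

1.008

T_{0}^{(0)} (trapezoid, 1 panel, h=2.6000): -2.05370
T_{1}^{(0)} (trapezoid, 2 panels, h=1.3000): 0.24250
T_{1}^{(1)} = 0.24250 + (0.24250 − (-2.05370))/3 = 1.00790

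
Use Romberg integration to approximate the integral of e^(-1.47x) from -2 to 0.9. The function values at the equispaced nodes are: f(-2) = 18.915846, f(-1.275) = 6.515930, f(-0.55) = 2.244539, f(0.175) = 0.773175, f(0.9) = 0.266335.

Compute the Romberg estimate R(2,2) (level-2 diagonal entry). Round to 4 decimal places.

12.7104

R(0,0) (trapezoid, 1 panel, h=2.9000): 27.814162
R(1,0) (trapezoid, 2 panels, h=1.4500): 17.161663
R(2,0) (trapezoid, 4 panels, h=0.7250): 13.865433
R(1,1) = 17.161663 + (17.161663 − 27.814162)/3 = 13.610830
R(2,1) = 13.865433 + (13.865433 − 17.161663)/3 = 12.766690
R(2,2) = 12.766690 + (12.766690 − 13.610830)/15 = 12.710414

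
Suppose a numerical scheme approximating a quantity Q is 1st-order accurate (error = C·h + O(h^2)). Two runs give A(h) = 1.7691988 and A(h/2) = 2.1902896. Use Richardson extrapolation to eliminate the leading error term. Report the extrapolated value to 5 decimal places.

2.61138

The leading error scales as h; refining by a factor of 2 reduces it by 2^1 = 2.
Extrapolated value = (2·A(h/2) − A(h)) / (2 − 1)
= (2·2.1902896 − 1.7691988) / 1
= 2.6113804 / 1 = 2.6113804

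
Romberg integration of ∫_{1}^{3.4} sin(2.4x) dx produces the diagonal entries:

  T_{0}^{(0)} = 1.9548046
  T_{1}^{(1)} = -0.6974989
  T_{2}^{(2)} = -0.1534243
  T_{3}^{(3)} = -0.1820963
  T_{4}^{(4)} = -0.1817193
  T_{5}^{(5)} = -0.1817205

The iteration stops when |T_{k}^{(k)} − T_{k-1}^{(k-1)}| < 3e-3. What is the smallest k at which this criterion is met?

|T_{1}^{(1)} − T_{0}^{(0)}| = 2.6523035 ≥ 3e-3
|T_{2}^{(2)} − T_{1}^{(1)}| = 0.5440746 ≥ 3e-3
|T_{3}^{(3)} − T_{2}^{(2)}| = 0.0286720 ≥ 3e-3
|T_{4}^{(4)} − T_{3}^{(3)}| = 0.0003770 < 3e-3

k = 4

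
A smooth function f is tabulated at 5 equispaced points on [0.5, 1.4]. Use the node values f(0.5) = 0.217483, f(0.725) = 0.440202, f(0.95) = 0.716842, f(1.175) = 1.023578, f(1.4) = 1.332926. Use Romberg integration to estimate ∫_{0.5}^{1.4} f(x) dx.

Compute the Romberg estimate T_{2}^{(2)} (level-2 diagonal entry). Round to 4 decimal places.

T_{0}^{(0)} (trapezoid, 1 panel, h=0.9000): 0.697684
T_{1}^{(0)} (trapezoid, 2 panels, h=0.4500): 0.671421
T_{2}^{(0)} (trapezoid, 4 panels, h=0.2250): 0.665061
T_{1}^{(1)} = 0.671421 + (0.671421 − 0.697684)/3 = 0.662667
T_{2}^{(1)} = 0.665061 + (0.665061 − 0.671421)/3 = 0.662941
T_{2}^{(2)} = 0.662941 + (0.662941 − 0.662667)/15 = 0.662959

0.6630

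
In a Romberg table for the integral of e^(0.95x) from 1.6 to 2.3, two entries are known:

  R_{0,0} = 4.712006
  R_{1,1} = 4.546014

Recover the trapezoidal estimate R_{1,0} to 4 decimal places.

From R_{1,1} = (4·R_{1,0} − R_{0,0})/3, solve for R_{1,0}:
4·R_{1,0} = 3·4.546014 + 4.712006 = 18.350048
R_{1,0} = 4.587512

4.5875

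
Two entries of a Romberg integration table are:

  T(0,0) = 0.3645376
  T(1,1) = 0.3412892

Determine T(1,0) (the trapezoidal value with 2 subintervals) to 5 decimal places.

From T(1,1) = (4·T(1,0) − T(0,0))/3, solve for T(1,0):
4·T(1,0) = 3·0.3412892 + 0.3645376 = 1.3884052
T(1,0) = 0.3471013

0.34710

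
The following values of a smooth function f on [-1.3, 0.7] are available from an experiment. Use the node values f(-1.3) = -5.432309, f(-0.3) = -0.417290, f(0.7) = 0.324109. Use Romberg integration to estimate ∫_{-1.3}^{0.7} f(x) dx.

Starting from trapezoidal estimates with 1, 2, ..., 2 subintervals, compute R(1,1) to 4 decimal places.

-2.2591

R(0,0) (trapezoid, 1 panel, h=2.0000): -5.108200
R(1,0) (trapezoid, 2 panels, h=1.0000): -2.971390
R(1,1) = -2.971390 + (-2.971390 − (-5.108200))/3 = -2.259120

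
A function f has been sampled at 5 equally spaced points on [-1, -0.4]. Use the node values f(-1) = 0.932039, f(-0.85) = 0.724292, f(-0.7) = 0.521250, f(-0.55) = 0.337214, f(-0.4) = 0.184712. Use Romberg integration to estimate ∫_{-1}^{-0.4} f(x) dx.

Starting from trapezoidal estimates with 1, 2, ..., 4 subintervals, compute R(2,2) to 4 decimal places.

0.3203

R(0,0) (trapezoid, 1 panel, h=0.6000): 0.335025
R(1,0) (trapezoid, 2 panels, h=0.3000): 0.323888
R(2,0) (trapezoid, 4 panels, h=0.1500): 0.321170
R(1,1) = 0.323888 + (0.323888 − 0.335025)/3 = 0.320176
R(2,1) = 0.321170 + (0.321170 − 0.323888)/3 = 0.320264
R(2,2) = 0.320264 + (0.320264 − 0.320176)/15 = 0.320270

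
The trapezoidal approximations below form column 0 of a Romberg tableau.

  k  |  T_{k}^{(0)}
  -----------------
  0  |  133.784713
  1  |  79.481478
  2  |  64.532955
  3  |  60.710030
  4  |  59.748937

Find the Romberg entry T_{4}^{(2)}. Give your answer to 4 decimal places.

59.4281

Richardson extrapolation on the trapezoidal column (denominator 4−1=3):
T_{3}^{(1)} = (4·60.710030 − 64.532955) / 3 = 59.435722
T_{4}^{(1)} = 59.748937 + (59.748937 − 60.710030)/3 = 59.428573
T_{4}^{(2)} = 59.428573 + (59.428573 − 59.435722)/15 = 59.428096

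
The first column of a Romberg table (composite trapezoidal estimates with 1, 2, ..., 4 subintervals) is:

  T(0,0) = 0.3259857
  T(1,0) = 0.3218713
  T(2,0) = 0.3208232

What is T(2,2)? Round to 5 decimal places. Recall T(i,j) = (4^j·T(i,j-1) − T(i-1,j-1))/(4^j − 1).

0.32047

Richardson extrapolation on the trapezoidal column (denominator 4−1=3):
T(1,1) = (4·0.3218713 − 0.3259857) / 3 = 0.3204998
T(2,1) = 0.3208232 + (0.3208232 − 0.3218713)/3 = 0.3204738
T(2,2) = 0.3204738 + (0.3204738 − 0.3204998)/15 = 0.3204721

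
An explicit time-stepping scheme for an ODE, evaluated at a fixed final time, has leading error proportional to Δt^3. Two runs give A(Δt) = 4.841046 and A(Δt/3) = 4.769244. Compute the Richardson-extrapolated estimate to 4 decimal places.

4.7665

Extrapolated value = (27·A(Δt/3) − A(Δt)) / (27 − 1)
= (27·4.769244 − 4.841046) / 26
= 123.928542 / 26 = 4.766482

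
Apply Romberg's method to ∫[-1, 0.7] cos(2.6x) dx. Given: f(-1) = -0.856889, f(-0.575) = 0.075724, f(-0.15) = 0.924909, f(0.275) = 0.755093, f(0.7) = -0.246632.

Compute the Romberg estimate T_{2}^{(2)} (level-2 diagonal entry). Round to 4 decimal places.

0.5659

T_{0}^{(0)} (trapezoid, 1 panel, h=1.7000): -0.937993
T_{1}^{(0)} (trapezoid, 2 panels, h=0.8500): 0.317176
T_{2}^{(0)} (trapezoid, 4 panels, h=0.4250): 0.511685
T_{1}^{(1)} = 0.317176 + (0.317176 − (-0.937993))/3 = 0.735566
T_{2}^{(1)} = 0.511685 + (0.511685 − 0.317176)/3 = 0.576521
T_{2}^{(2)} = 0.576521 + (0.576521 − 0.735566)/15 = 0.565918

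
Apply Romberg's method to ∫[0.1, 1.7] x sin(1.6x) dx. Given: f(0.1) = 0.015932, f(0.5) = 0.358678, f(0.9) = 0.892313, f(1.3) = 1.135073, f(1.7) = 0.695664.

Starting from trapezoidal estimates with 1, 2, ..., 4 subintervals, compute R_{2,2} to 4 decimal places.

1.1287

R_{0,0} (trapezoid, 1 panel, h=1.6000): 0.569277
R_{1,0} (trapezoid, 2 panels, h=0.8000): 0.998489
R_{2,0} (trapezoid, 4 panels, h=0.4000): 1.096745
R_{1,1} = 0.998489 + (0.998489 − 0.569277)/3 = 1.141560
R_{2,1} = 1.096745 + (1.096745 − 0.998489)/3 = 1.129497
R_{2,2} = 1.129497 + (1.129497 − 1.141560)/15 = 1.128693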